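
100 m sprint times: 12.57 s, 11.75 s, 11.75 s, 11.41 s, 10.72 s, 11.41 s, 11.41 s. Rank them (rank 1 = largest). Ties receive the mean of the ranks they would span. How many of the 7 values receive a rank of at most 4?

3

Sorted (descending): 12.57, 11.75, 11.75, 11.41, 11.41, 11.41, 10.72
The 2 values of 11.75 occupy positions 2–3 → average rank (2+3)/2 = 2.5.
The 3 values of 11.41 occupy positions 4–6 → average rank 5.
Ranks ≤ 4: {1, 2.5, 2.5} → 3 values.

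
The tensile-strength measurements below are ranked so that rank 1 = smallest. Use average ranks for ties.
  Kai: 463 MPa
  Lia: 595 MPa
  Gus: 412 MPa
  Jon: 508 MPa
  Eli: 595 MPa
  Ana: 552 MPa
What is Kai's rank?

Sorted (ascending): 412, 463, 508, 552, 595, 595
The 2 values of 595 occupy positions 5–6 → average rank (5+6)/2 = 5.5.
Kai has value 463 MPa → rank 2.

2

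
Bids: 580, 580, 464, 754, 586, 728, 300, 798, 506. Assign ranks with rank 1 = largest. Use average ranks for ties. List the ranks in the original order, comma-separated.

5.5, 5.5, 8, 2, 4, 3, 9, 1, 7

Sorted (descending): 798, 754, 728, 586, 580, 580, 506, 464, 300
The 2 values of 580 occupy positions 5–6 → average rank (5+6)/2 = 5.5.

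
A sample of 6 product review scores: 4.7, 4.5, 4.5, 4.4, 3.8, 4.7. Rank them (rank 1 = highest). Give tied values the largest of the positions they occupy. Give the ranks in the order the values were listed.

2, 4, 4, 5, 6, 2

Sorted (descending): 4.7, 4.7, 4.5, 4.5, 4.4, 3.8
The 2 values of 4.7 occupy positions 1–2 → each gets rank 2.
The 2 values of 4.5 occupy positions 3–4 → each gets rank 4.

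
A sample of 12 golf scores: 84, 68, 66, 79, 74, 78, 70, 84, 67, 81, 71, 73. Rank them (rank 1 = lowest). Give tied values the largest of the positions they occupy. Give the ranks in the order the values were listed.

Sorted (ascending): 66, 67, 68, 70, 71, 73, 74, 78, 79, 81, 84, 84
The 2 values of 84 occupy positions 11–12 → each gets rank 12.

12, 3, 1, 9, 7, 8, 4, 12, 2, 10, 5, 6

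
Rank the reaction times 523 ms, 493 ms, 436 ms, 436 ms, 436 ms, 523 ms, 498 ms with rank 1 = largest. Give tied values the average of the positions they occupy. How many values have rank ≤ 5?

Sorted (descending): 523, 523, 498, 493, 436, 436, 436
The 2 values of 523 occupy positions 1–2 → average rank (1+2)/2 = 1.5.
The 3 values of 436 occupy positions 5–7 → average rank 6.
Ranks ≤ 5: {1.5, 1.5, 3, 4} → 4 values.

4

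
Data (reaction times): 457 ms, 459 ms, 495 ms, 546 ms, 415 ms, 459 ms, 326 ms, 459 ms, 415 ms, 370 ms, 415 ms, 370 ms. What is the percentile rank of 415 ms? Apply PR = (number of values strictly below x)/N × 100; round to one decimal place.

25.0

N = 12.
Strictly below 415: 3. Equal to 415: 3.
PR = 3/12 × 100 = 25.0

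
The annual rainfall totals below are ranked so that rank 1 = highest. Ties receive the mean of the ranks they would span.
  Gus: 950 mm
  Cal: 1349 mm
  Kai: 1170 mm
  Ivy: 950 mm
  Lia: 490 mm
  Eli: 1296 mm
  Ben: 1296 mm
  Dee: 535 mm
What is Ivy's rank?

Sorted (descending): 1349, 1296, 1296, 1170, 950, 950, 535, 490
The 2 values of 1296 occupy positions 2–3 → average rank (2+3)/2 = 2.5.
The 2 values of 950 occupy positions 5–6 → average rank (5+6)/2 = 5.5.
Ivy has value 950 mm → rank 5.5.

5.5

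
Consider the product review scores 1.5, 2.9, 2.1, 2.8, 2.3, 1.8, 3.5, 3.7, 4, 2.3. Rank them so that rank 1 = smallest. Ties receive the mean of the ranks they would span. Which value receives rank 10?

Sorted (ascending): 1.5, 1.8, 2.1, 2.3, 2.3, 2.8, 2.9, 3.5, 3.7, 4
The 2 values of 2.3 occupy positions 4–5 → average rank (4+5)/2 = 4.5.
Rank 10 → value 4.

4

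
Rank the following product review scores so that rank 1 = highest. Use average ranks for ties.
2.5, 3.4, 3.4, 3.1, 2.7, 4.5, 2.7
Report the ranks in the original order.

Sorted (descending): 4.5, 3.4, 3.4, 3.1, 2.7, 2.7, 2.5
The 2 values of 3.4 occupy positions 2–3 → average rank (2+3)/2 = 2.5.
The 2 values of 2.7 occupy positions 5–6 → average rank (5+6)/2 = 5.5.

7, 2.5, 2.5, 4, 5.5, 1, 5.5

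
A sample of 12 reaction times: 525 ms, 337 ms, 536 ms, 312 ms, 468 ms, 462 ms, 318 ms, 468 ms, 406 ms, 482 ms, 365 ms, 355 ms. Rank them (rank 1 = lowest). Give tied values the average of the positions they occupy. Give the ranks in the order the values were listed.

11, 3, 12, 1, 8.5, 7, 2, 8.5, 6, 10, 5, 4

Sorted (ascending): 312, 318, 337, 355, 365, 406, 462, 468, 468, 482, 525, 536
The 2 values of 468 occupy positions 8–9 → average rank (8+9)/2 = 8.5.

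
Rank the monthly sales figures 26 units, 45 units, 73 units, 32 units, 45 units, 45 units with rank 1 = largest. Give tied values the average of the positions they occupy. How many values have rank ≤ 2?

1

Sorted (descending): 73, 45, 45, 45, 32, 26
The 3 values of 45 occupy positions 2–4 → average rank 3.
Ranks ≤ 2: {1} → 1 value.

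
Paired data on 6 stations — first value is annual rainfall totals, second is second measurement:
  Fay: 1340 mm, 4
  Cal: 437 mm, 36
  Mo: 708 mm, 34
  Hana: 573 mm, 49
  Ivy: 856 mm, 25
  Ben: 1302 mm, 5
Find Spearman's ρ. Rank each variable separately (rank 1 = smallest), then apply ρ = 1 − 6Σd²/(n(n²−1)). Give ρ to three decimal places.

-0.943

Ranks of variable 1: 6, 1, 3, 2, 4, 5
Ranks of variable 2: 1, 5, 4, 6, 3, 2
d = r₁ − r₂: 5, -4, -1, -4, 1, 3
d²: 25, 16, 1, 16, 1, 9; Σd² = 68
ρ = 1 − 6·68/(6·35) = 1 − 408/210 = -0.943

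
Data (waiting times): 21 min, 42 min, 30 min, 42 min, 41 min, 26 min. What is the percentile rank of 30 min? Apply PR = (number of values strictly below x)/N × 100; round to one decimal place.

N = 6.
Strictly below 30: 2. Equal to 30: 1.
PR = 2/6 × 100 = 33.3

33.3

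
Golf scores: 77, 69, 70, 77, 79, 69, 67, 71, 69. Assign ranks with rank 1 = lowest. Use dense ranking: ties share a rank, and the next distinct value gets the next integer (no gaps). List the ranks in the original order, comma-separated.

Sorted (ascending): 67, 69, 69, 69, 70, 71, 77, 77, 79
The 3 values of 69 share dense rank 2.
The 2 values of 77 share dense rank 5.
Remaining distinct values take the next consecutive integers.

5, 2, 3, 5, 6, 2, 1, 4, 2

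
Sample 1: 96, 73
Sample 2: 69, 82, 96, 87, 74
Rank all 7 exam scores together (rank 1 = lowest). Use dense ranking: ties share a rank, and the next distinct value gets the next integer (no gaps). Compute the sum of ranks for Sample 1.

8

Sorted (ascending): 69, 73, 74, 82, 87, 96, 96
The 2 values of 96 share dense rank 6.
Remaining distinct values take the next consecutive integers.
Sample 1 values → pooled ranks: 96→6, 73→2
Rank sum = 6 + 2 = 8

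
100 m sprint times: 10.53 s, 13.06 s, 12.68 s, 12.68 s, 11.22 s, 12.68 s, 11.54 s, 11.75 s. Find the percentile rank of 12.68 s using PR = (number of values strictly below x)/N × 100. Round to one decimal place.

N = 8.
Strictly below 12.68: 4. Equal to 12.68: 3.
PR = 4/8 × 100 = 50.0

50.0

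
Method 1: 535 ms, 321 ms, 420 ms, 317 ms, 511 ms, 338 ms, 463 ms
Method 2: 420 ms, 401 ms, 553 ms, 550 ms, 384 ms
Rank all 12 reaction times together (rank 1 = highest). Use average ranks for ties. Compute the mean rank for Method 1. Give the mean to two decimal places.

Sorted (descending): 553, 550, 535, 511, 463, 420, 420, 401, 384, 338, 321, 317
The 2 values of 420 occupy positions 6–7 → average rank (6+7)/2 = 6.5.
Method 1 values → pooled ranks: 535→3, 321→11, 420→6.5, 317→12, 511→4, 338→10, 463→5
Mean rank = (3 + 11 + 6.5 + 12 + 4 + 10 + 5) / 7 = 7.36

7.36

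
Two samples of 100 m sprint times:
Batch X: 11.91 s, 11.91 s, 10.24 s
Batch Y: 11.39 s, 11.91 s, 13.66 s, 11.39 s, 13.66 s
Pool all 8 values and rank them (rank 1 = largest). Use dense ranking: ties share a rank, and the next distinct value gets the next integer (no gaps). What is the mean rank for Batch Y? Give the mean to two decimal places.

Sorted (descending): 13.66, 13.66, 11.91, 11.91, 11.91, 11.39, 11.39, 10.24
The 2 values of 13.66 share dense rank 1.
The 3 values of 11.91 share dense rank 2.
The 2 values of 11.39 share dense rank 3.
Remaining distinct values take the next consecutive integers.
Batch Y values → pooled ranks: 11.39→3, 11.91→2, 13.66→1, 11.39→3, 13.66→1
Mean rank = (3 + 2 + 1 + 3 + 1) / 5 = 2.00

2.00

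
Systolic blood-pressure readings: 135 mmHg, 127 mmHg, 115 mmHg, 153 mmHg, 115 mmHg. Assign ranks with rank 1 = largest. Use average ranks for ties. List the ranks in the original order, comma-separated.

Sorted (descending): 153, 135, 127, 115, 115
The 2 values of 115 occupy positions 4–5 → average rank (4+5)/2 = 4.5.

2, 3, 4.5, 1, 4.5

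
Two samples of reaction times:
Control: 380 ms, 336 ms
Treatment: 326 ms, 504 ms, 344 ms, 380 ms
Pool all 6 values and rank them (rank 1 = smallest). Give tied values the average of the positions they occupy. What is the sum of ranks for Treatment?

Sorted (ascending): 326, 336, 344, 380, 380, 504
The 2 values of 380 occupy positions 4–5 → average rank (4+5)/2 = 4.5.
Treatment values → pooled ranks: 326→1, 504→6, 344→3, 380→4.5
Rank sum = 1 + 6 + 3 + 4.5 = 14.5

14.5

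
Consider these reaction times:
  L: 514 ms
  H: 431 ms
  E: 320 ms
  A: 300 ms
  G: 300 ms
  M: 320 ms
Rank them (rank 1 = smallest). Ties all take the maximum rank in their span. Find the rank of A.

2

Sorted (ascending): 300, 300, 320, 320, 431, 514
The 2 values of 300 occupy positions 1–2 → each gets rank 2.
The 2 values of 320 occupy positions 3–4 → each gets rank 4.
A has value 300 ms → rank 2.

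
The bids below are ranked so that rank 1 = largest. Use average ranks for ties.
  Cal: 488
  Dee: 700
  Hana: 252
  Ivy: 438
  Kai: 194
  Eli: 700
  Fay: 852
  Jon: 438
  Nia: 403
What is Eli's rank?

2.5

Sorted (descending): 852, 700, 700, 488, 438, 438, 403, 252, 194
The 2 values of 700 occupy positions 2–3 → average rank (2+3)/2 = 2.5.
The 2 values of 438 occupy positions 5–6 → average rank (5+6)/2 = 5.5.
Eli has value 700 → rank 2.5.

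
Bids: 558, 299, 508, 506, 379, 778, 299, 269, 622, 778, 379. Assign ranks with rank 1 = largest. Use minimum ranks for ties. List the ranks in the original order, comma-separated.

4, 9, 5, 6, 7, 1, 9, 11, 3, 1, 7

Sorted (descending): 778, 778, 622, 558, 508, 506, 379, 379, 299, 299, 269
The 2 values of 778 occupy positions 1–2 → each gets rank 1.
The 2 values of 379 occupy positions 7–8 → each gets rank 7.
The 2 values of 299 occupy positions 9–10 → each gets rank 9.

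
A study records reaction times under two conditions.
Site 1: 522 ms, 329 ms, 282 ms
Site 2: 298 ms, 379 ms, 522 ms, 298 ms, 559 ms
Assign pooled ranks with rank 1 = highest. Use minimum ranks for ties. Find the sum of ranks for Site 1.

15

Sorted (descending): 559, 522, 522, 379, 329, 298, 298, 282
The 2 values of 522 occupy positions 2–3 → each gets rank 2.
The 2 values of 298 occupy positions 6–7 → each gets rank 6.
Site 1 values → pooled ranks: 522→2, 329→5, 282→8
Rank sum = 2 + 5 + 8 = 15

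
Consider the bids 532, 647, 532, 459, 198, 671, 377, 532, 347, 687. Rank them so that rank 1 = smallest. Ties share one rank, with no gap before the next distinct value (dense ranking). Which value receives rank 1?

198

Sorted (ascending): 198, 347, 377, 459, 532, 532, 532, 647, 671, 687
The 3 values of 532 share dense rank 5.
Remaining distinct values take the next consecutive integers.
Rank 1 → value 198.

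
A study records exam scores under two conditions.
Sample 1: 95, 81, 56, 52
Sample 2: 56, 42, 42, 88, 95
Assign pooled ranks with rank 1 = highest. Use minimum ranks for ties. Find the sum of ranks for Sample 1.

17

Sorted (descending): 95, 95, 88, 81, 56, 56, 52, 42, 42
The 2 values of 95 occupy positions 1–2 → each gets rank 1.
The 2 values of 56 occupy positions 5–6 → each gets rank 5.
The 2 values of 42 occupy positions 8–9 → each gets rank 8.
Sample 1 values → pooled ranks: 95→1, 81→4, 56→5, 52→7
Rank sum = 1 + 4 + 5 + 7 = 17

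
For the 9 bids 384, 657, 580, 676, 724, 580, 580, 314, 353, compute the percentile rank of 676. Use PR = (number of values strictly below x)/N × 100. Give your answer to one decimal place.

77.8

N = 9.
Strictly below 676: 7. Equal to 676: 1.
PR = 7/9 × 100 = 77.8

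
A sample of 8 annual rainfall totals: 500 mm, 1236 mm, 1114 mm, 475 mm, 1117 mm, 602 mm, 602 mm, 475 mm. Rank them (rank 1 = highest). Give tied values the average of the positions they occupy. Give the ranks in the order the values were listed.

Sorted (descending): 1236, 1117, 1114, 602, 602, 500, 475, 475
The 2 values of 602 occupy positions 4–5 → average rank (4+5)/2 = 4.5.
The 2 values of 475 occupy positions 7–8 → average rank (7+8)/2 = 7.5.

6, 1, 3, 7.5, 2, 4.5, 4.5, 7.5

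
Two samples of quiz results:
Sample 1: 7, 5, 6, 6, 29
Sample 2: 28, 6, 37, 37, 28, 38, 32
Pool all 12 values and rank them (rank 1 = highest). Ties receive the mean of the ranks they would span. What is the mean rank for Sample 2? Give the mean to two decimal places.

4.71

Sorted (descending): 38, 37, 37, 32, 29, 28, 28, 7, 6, 6, 6, 5
The 2 values of 37 occupy positions 2–3 → average rank (2+3)/2 = 2.5.
The 2 values of 28 occupy positions 6–7 → average rank (6+7)/2 = 6.5.
The 3 values of 6 occupy positions 9–11 → average rank 10.
Sample 2 values → pooled ranks: 28→6.5, 6→10, 37→2.5, 37→2.5, 28→6.5, 38→1, 32→4
Mean rank = (6.5 + 10 + 2.5 + 2.5 + 6.5 + 1 + 4) / 7 = 4.71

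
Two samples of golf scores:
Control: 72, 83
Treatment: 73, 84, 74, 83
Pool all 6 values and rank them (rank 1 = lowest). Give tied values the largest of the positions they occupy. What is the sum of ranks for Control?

6

Sorted (ascending): 72, 73, 74, 83, 83, 84
The 2 values of 83 occupy positions 4–5 → each gets rank 5.
Control values → pooled ranks: 72→1, 83→5
Rank sum = 1 + 5 = 6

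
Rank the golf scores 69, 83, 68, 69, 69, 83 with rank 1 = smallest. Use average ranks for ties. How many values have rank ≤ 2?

Sorted (ascending): 68, 69, 69, 69, 83, 83
The 3 values of 69 occupy positions 2–4 → average rank 3.
The 2 values of 83 occupy positions 5–6 → average rank (5+6)/2 = 5.5.
Ranks ≤ 2: {1} → 1 value.

1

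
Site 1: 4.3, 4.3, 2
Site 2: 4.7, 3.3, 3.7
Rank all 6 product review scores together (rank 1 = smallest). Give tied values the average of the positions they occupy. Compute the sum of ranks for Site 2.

Sorted (ascending): 2, 3.3, 3.7, 4.3, 4.3, 4.7
The 2 values of 4.3 occupy positions 4–5 → average rank (4+5)/2 = 4.5.
Site 2 values → pooled ranks: 4.7→6, 3.3→2, 3.7→3
Rank sum = 6 + 2 + 3 = 11

11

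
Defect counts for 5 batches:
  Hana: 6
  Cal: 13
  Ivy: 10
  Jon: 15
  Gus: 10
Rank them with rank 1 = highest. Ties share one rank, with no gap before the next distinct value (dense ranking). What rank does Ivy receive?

3

Sorted (descending): 15, 13, 10, 10, 6
The 2 values of 10 share dense rank 3.
Remaining distinct values take the next consecutive integers.
Ivy has value 10 → rank 3.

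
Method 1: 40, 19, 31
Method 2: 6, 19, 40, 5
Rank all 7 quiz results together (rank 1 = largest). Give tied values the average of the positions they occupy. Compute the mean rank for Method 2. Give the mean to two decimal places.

Sorted (descending): 40, 40, 31, 19, 19, 6, 5
The 2 values of 40 occupy positions 1–2 → average rank (1+2)/2 = 1.5.
The 2 values of 19 occupy positions 4–5 → average rank (4+5)/2 = 4.5.
Method 2 values → pooled ranks: 6→6, 19→4.5, 40→1.5, 5→7
Mean rank = (6 + 4.5 + 1.5 + 7) / 4 = 4.75

4.75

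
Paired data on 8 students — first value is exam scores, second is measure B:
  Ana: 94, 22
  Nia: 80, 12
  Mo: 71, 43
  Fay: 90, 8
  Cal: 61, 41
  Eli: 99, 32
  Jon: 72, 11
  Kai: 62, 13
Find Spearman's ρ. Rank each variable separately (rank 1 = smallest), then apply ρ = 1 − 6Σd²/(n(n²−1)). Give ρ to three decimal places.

-0.262

Ranks of variable 1: 7, 5, 3, 6, 1, 8, 4, 2
Ranks of variable 2: 5, 3, 8, 1, 7, 6, 2, 4
d = r₁ − r₂: 2, 2, -5, 5, -6, 2, 2, -2
d²: 4, 4, 25, 25, 36, 4, 4, 4; Σd² = 106
ρ = 1 − 6·106/(8·63) = 1 − 636/504 = -0.262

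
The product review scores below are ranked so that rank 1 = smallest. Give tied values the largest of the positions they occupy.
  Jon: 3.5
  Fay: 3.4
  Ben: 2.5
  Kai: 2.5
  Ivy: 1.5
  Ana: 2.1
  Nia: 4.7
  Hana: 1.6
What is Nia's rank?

8

Sorted (ascending): 1.5, 1.6, 2.1, 2.5, 2.5, 3.4, 3.5, 4.7
The 2 values of 2.5 occupy positions 4–5 → each gets rank 5.
Nia has value 4.7 → rank 8.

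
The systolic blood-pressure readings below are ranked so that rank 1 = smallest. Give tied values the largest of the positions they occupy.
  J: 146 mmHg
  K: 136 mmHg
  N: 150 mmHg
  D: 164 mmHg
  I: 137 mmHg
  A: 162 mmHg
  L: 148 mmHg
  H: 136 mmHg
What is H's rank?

2

Sorted (ascending): 136, 136, 137, 146, 148, 150, 162, 164
The 2 values of 136 occupy positions 1–2 → each gets rank 2.
H has value 136 mmHg → rank 2.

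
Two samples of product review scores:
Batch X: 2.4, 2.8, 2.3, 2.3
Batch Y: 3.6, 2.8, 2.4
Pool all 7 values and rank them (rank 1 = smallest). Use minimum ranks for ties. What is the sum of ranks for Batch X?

Sorted (ascending): 2.3, 2.3, 2.4, 2.4, 2.8, 2.8, 3.6
The 2 values of 2.3 occupy positions 1–2 → each gets rank 1.
The 2 values of 2.4 occupy positions 3–4 → each gets rank 3.
The 2 values of 2.8 occupy positions 5–6 → each gets rank 5.
Batch X values → pooled ranks: 2.4→3, 2.8→5, 2.3→1, 2.3→1
Rank sum = 3 + 5 + 1 + 1 = 10

10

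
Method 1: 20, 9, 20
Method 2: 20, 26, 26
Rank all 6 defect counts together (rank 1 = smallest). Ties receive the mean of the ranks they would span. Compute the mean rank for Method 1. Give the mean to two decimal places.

Sorted (ascending): 9, 20, 20, 20, 26, 26
The 3 values of 20 occupy positions 2–4 → average rank 3.
The 2 values of 26 occupy positions 5–6 → average rank (5+6)/2 = 5.5.
Method 1 values → pooled ranks: 20→3, 9→1, 20→3
Mean rank = (3 + 1 + 3) / 3 = 2.33

2.33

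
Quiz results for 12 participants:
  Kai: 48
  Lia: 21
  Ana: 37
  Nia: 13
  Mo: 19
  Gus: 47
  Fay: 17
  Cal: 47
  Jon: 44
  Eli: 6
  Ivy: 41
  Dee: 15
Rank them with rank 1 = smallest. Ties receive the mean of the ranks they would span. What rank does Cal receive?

Sorted (ascending): 6, 13, 15, 17, 19, 21, 37, 41, 44, 47, 47, 48
The 2 values of 47 occupy positions 10–11 → average rank (10+11)/2 = 10.5.
Cal has value 47 → rank 10.5.

10.5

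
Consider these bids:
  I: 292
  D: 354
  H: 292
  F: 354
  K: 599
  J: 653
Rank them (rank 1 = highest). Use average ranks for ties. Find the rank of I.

5.5

Sorted (descending): 653, 599, 354, 354, 292, 292
The 2 values of 354 occupy positions 3–4 → average rank (3+4)/2 = 3.5.
The 2 values of 292 occupy positions 5–6 → average rank (5+6)/2 = 5.5.
I has value 292 → rank 5.5.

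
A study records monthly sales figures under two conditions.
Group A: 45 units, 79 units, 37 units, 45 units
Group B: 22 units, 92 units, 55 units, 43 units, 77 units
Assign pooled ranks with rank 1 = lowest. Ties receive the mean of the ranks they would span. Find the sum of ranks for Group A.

Sorted (ascending): 22, 37, 43, 45, 45, 55, 77, 79, 92
The 2 values of 45 occupy positions 4–5 → average rank (4+5)/2 = 4.5.
Group A values → pooled ranks: 45→4.5, 79→8, 37→2, 45→4.5
Rank sum = 4.5 + 8 + 2 + 4.5 = 19

19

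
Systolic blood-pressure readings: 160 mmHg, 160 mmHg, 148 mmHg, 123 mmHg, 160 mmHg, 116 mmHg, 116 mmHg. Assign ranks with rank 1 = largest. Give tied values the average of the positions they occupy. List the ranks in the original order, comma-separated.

Sorted (descending): 160, 160, 160, 148, 123, 116, 116
The 3 values of 160 occupy positions 1–3 → average rank 2.
The 2 values of 116 occupy positions 6–7 → average rank (6+7)/2 = 6.5.

2, 2, 4, 5, 2, 6.5, 6.5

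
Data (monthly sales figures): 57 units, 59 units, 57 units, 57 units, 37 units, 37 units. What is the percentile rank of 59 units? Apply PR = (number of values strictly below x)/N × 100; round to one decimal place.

N = 6.
Strictly below 59: 5. Equal to 59: 1.
PR = 5/6 × 100 = 83.3

83.3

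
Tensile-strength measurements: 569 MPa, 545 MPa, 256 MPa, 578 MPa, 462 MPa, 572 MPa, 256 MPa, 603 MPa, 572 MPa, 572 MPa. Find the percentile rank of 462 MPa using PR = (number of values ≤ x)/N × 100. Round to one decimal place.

N = 10.
Strictly below 462: 2. Equal to 462: 1.
PR = 3/10 × 100 = 30.0

30.0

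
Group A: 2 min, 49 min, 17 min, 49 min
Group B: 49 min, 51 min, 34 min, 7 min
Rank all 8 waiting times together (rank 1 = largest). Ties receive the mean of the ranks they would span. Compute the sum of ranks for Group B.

Sorted (descending): 51, 49, 49, 49, 34, 17, 7, 2
The 3 values of 49 occupy positions 2–4 → average rank 3.
Group B values → pooled ranks: 49→3, 51→1, 34→5, 7→7
Rank sum = 3 + 1 + 5 + 7 = 16

16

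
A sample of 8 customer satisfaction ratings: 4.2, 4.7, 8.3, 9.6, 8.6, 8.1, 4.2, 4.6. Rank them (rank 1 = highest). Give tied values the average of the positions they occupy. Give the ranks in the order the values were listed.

Sorted (descending): 9.6, 8.6, 8.3, 8.1, 4.7, 4.6, 4.2, 4.2
The 2 values of 4.2 occupy positions 7–8 → average rank (7+8)/2 = 7.5.

7.5, 5, 3, 1, 2, 4, 7.5, 6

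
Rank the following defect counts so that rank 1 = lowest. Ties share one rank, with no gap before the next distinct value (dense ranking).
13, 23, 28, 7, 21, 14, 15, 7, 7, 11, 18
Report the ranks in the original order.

Sorted (ascending): 7, 7, 7, 11, 13, 14, 15, 18, 21, 23, 28
The 3 values of 7 share dense rank 1.
Remaining distinct values take the next consecutive integers.

3, 8, 9, 1, 7, 4, 5, 1, 1, 2, 6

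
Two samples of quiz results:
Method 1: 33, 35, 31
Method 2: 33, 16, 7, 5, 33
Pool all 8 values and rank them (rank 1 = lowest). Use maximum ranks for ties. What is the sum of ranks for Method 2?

Sorted (ascending): 5, 7, 16, 31, 33, 33, 33, 35
The 3 values of 33 occupy positions 5–7 → each gets rank 7.
Method 2 values → pooled ranks: 33→7, 16→3, 7→2, 5→1, 33→7
Rank sum = 7 + 3 + 2 + 1 + 7 = 20

20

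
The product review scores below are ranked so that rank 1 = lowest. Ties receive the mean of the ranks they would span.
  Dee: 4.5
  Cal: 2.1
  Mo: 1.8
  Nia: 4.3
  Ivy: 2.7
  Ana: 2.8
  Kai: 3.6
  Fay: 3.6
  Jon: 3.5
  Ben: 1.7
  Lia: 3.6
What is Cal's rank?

3

Sorted (ascending): 1.7, 1.8, 2.1, 2.7, 2.8, 3.5, 3.6, 3.6, 3.6, 4.3, 4.5
The 3 values of 3.6 occupy positions 7–9 → average rank 8.
Cal has value 2.1 → rank 3.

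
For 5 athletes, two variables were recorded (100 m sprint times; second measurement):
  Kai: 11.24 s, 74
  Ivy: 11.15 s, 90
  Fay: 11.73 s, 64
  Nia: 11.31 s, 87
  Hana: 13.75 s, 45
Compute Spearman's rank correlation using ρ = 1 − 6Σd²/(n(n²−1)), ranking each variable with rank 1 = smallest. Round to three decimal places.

-0.900

Ranks of variable 1: 2, 1, 4, 3, 5
Ranks of variable 2: 3, 5, 2, 4, 1
d = r₁ − r₂: -1, -4, 2, -1, 4
d²: 1, 16, 4, 1, 16; Σd² = 38
ρ = 1 − 6·38/(5·24) = 1 − 228/120 = -0.900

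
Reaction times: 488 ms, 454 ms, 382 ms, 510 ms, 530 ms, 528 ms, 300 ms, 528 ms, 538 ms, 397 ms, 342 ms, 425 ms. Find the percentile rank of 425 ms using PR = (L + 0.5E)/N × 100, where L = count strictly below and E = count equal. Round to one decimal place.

N = 12.
Strictly below 425: 4. Equal to 425: 1.
PR = (4 + 0.5·1)/12 × 100 = 37.5

37.5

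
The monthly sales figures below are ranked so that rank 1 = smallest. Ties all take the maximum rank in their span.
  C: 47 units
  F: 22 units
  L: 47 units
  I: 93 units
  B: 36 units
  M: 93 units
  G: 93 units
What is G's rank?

7

Sorted (ascending): 22, 36, 47, 47, 93, 93, 93
The 2 values of 47 occupy positions 3–4 → each gets rank 4.
The 3 values of 93 occupy positions 5–7 → each gets rank 7.
G has value 93 units → rank 7.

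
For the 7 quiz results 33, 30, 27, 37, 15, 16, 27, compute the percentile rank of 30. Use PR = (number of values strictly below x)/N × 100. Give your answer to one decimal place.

57.1

N = 7.
Strictly below 30: 4. Equal to 30: 1.
PR = 4/7 × 100 = 57.1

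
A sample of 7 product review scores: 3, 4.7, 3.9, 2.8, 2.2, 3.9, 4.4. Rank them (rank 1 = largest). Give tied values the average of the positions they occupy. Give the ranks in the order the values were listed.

Sorted (descending): 4.7, 4.4, 3.9, 3.9, 3, 2.8, 2.2
The 2 values of 3.9 occupy positions 3–4 → average rank (3+4)/2 = 3.5.

5, 1, 3.5, 6, 7, 3.5, 2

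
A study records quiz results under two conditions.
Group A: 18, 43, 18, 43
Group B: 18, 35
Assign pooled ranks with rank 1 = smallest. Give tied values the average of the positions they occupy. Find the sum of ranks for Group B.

6

Sorted (ascending): 18, 18, 18, 35, 43, 43
The 3 values of 18 occupy positions 1–3 → average rank 2.
The 2 values of 43 occupy positions 5–6 → average rank (5+6)/2 = 5.5.
Group B values → pooled ranks: 18→2, 35→4
Rank sum = 2 + 4 = 6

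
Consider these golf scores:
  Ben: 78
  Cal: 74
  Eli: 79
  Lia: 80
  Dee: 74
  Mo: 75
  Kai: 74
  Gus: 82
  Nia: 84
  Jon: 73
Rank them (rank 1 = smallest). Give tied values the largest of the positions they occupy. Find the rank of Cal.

Sorted (ascending): 73, 74, 74, 74, 75, 78, 79, 80, 82, 84
The 3 values of 74 occupy positions 2–4 → each gets rank 4.
Cal has value 74 → rank 4.

4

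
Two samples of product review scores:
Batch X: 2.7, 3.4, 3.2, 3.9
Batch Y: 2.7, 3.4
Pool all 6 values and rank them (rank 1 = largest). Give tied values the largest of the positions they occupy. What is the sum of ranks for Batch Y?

9

Sorted (descending): 3.9, 3.4, 3.4, 3.2, 2.7, 2.7
The 2 values of 3.4 occupy positions 2–3 → each gets rank 3.
The 2 values of 2.7 occupy positions 5–6 → each gets rank 6.
Batch Y values → pooled ranks: 2.7→6, 3.4→3
Rank sum = 6 + 3 = 9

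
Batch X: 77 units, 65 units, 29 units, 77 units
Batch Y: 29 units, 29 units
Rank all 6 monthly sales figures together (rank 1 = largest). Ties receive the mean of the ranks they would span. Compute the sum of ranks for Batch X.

Sorted (descending): 77, 77, 65, 29, 29, 29
The 2 values of 77 occupy positions 1–2 → average rank (1+2)/2 = 1.5.
The 3 values of 29 occupy positions 4–6 → average rank 5.
Batch X values → pooled ranks: 77→1.5, 65→3, 29→5, 77→1.5
Rank sum = 1.5 + 3 + 5 + 1.5 = 11

11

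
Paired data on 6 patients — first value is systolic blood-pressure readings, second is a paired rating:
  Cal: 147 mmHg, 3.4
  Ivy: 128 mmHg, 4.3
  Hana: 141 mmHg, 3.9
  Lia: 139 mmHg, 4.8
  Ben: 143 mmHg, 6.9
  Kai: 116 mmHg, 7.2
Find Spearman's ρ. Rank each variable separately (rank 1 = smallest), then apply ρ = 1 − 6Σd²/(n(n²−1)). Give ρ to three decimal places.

-0.600

Ranks of variable 1: 6, 2, 4, 3, 5, 1
Ranks of variable 2: 1, 3, 2, 4, 5, 6
d = r₁ − r₂: 5, -1, 2, -1, 0, -5
d²: 25, 1, 4, 1, 0, 25; Σd² = 56
ρ = 1 − 6·56/(6·35) = 1 − 336/210 = -0.600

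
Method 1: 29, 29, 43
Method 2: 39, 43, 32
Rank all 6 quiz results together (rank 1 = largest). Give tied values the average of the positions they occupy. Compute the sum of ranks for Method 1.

Sorted (descending): 43, 43, 39, 32, 29, 29
The 2 values of 43 occupy positions 1–2 → average rank (1+2)/2 = 1.5.
The 2 values of 29 occupy positions 5–6 → average rank (5+6)/2 = 5.5.
Method 1 values → pooled ranks: 29→5.5, 29→5.5, 43→1.5
Rank sum = 5.5 + 5.5 + 1.5 = 12.5

12.5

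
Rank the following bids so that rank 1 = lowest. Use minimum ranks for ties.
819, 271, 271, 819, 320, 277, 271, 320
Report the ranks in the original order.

Sorted (ascending): 271, 271, 271, 277, 320, 320, 819, 819
The 3 values of 271 occupy positions 1–3 → each gets rank 1.
The 2 values of 320 occupy positions 5–6 → each gets rank 5.
The 2 values of 819 occupy positions 7–8 → each gets rank 7.

7, 1, 1, 7, 5, 4, 1, 5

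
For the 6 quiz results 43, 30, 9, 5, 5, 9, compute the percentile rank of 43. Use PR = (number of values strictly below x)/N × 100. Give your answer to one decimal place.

N = 6.
Strictly below 43: 5. Equal to 43: 1.
PR = 5/6 × 100 = 83.3

83.3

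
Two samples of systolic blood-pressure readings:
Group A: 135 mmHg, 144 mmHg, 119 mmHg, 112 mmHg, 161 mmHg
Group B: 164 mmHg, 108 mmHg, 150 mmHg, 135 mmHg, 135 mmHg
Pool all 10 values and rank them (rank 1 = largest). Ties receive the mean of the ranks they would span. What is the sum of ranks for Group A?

29

Sorted (descending): 164, 161, 150, 144, 135, 135, 135, 119, 112, 108
The 3 values of 135 occupy positions 5–7 → average rank 6.
Group A values → pooled ranks: 135→6, 144→4, 119→8, 112→9, 161→2
Rank sum = 6 + 4 + 8 + 9 + 2 = 29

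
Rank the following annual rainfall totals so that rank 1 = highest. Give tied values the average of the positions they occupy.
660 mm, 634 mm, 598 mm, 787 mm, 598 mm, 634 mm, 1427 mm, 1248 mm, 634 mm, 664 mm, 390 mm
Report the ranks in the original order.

Sorted (descending): 1427, 1248, 787, 664, 660, 634, 634, 634, 598, 598, 390
The 3 values of 634 occupy positions 6–8 → average rank 7.
The 2 values of 598 occupy positions 9–10 → average rank (9+10)/2 = 9.5.

5, 7, 9.5, 3, 9.5, 7, 1, 2, 7, 4, 11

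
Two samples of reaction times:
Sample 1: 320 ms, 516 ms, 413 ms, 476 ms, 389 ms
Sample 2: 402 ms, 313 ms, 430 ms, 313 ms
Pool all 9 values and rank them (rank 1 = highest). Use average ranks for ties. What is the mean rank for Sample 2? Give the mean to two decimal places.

6.25

Sorted (descending): 516, 476, 430, 413, 402, 389, 320, 313, 313
The 2 values of 313 occupy positions 8–9 → average rank (8+9)/2 = 8.5.
Sample 2 values → pooled ranks: 402→5, 313→8.5, 430→3, 313→8.5
Mean rank = (5 + 8.5 + 3 + 8.5) / 4 = 6.25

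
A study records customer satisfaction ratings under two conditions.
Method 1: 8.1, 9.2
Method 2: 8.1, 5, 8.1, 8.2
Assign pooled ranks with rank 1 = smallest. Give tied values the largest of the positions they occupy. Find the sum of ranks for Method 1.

Sorted (ascending): 5, 8.1, 8.1, 8.1, 8.2, 9.2
The 3 values of 8.1 occupy positions 2–4 → each gets rank 4.
Method 1 values → pooled ranks: 8.1→4, 9.2→6
Rank sum = 4 + 6 = 10

10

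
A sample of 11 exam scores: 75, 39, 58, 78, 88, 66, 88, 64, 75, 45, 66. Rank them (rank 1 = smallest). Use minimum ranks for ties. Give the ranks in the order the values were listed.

Sorted (ascending): 39, 45, 58, 64, 66, 66, 75, 75, 78, 88, 88
The 2 values of 66 occupy positions 5–6 → each gets rank 5.
The 2 values of 75 occupy positions 7–8 → each gets rank 7.
The 2 values of 88 occupy positions 10–11 → each gets rank 10.

7, 1, 3, 9, 10, 5, 10, 4, 7, 2, 5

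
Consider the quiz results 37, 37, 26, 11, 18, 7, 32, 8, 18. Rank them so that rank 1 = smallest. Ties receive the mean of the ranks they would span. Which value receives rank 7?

Sorted (ascending): 7, 8, 11, 18, 18, 26, 32, 37, 37
The 2 values of 18 occupy positions 4–5 → average rank (4+5)/2 = 4.5.
The 2 values of 37 occupy positions 8–9 → average rank (8+9)/2 = 8.5.
Rank 7 → value 32.

32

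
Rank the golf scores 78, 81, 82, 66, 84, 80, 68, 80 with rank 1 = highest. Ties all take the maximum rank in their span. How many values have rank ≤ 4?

3

Sorted (descending): 84, 82, 81, 80, 80, 78, 68, 66
The 2 values of 80 occupy positions 4–5 → each gets rank 5.
Ranks ≤ 4: {1, 2, 3} → 3 values.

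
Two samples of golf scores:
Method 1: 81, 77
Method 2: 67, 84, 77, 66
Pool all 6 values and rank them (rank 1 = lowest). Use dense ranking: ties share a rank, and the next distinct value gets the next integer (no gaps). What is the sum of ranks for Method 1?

Sorted (ascending): 66, 67, 77, 77, 81, 84
The 2 values of 77 share dense rank 3.
Remaining distinct values take the next consecutive integers.
Method 1 values → pooled ranks: 81→4, 77→3
Rank sum = 4 + 3 = 7

7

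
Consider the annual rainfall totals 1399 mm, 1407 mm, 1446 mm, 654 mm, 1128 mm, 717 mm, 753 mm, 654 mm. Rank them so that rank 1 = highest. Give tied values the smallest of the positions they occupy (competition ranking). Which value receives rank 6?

Sorted (descending): 1446, 1407, 1399, 1128, 753, 717, 654, 654
The 2 values of 654 occupy positions 7–8 → each gets rank 7.
Rank 6 → value 717.

717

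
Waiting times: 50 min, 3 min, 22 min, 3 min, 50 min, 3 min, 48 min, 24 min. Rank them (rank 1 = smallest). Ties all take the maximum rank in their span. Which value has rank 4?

22

Sorted (ascending): 3, 3, 3, 22, 24, 48, 50, 50
The 3 values of 3 occupy positions 1–3 → each gets rank 3.
The 2 values of 50 occupy positions 7–8 → each gets rank 8.
Rank 4 → value 22.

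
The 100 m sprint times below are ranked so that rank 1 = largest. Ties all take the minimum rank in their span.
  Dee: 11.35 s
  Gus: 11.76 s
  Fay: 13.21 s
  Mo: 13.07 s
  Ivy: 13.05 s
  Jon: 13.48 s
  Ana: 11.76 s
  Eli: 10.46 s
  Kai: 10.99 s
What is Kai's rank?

8

Sorted (descending): 13.48, 13.21, 13.07, 13.05, 11.76, 11.76, 11.35, 10.99, 10.46
The 2 values of 11.76 occupy positions 5–6 → each gets rank 5.
Kai has value 10.99 s → rank 8.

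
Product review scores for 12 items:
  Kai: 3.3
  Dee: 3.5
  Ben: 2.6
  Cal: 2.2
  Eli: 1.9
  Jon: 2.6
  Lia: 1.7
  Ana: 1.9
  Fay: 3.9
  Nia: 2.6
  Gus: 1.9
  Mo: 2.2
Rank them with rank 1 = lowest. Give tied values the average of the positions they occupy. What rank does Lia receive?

1

Sorted (ascending): 1.7, 1.9, 1.9, 1.9, 2.2, 2.2, 2.6, 2.6, 2.6, 3.3, 3.5, 3.9
The 3 values of 1.9 occupy positions 2–4 → average rank 3.
The 2 values of 2.2 occupy positions 5–6 → average rank (5+6)/2 = 5.5.
The 3 values of 2.6 occupy positions 7–9 → average rank 8.
Lia has value 1.7 → rank 1.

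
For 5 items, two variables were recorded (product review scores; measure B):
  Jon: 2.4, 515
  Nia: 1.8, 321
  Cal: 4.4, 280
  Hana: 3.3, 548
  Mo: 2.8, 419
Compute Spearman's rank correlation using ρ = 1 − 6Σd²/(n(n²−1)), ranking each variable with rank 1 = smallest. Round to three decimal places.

Ranks of variable 1: 2, 1, 5, 4, 3
Ranks of variable 2: 4, 2, 1, 5, 3
d = r₁ − r₂: -2, -1, 4, -1, 0
d²: 4, 1, 16, 1, 0; Σd² = 22
ρ = 1 − 6·22/(5·24) = 1 − 132/120 = -0.100

-0.100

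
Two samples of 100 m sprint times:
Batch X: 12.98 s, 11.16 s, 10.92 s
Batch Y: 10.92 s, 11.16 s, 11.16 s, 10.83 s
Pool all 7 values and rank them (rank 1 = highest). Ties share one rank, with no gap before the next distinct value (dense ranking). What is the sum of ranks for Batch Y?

Sorted (descending): 12.98, 11.16, 11.16, 11.16, 10.92, 10.92, 10.83
The 3 values of 11.16 share dense rank 2.
The 2 values of 10.92 share dense rank 3.
Remaining distinct values take the next consecutive integers.
Batch Y values → pooled ranks: 10.92→3, 11.16→2, 11.16→2, 10.83→4
Rank sum = 3 + 2 + 2 + 4 = 11

11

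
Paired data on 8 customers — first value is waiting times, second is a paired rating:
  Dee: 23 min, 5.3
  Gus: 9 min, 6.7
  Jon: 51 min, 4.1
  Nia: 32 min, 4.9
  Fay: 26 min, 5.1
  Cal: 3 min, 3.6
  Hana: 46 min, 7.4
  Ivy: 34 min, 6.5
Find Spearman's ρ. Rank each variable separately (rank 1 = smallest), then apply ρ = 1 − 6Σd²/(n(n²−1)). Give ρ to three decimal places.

0.167

Ranks of variable 1: 3, 2, 8, 5, 4, 1, 7, 6
Ranks of variable 2: 5, 7, 2, 3, 4, 1, 8, 6
d = r₁ − r₂: -2, -5, 6, 2, 0, 0, -1, 0
d²: 4, 25, 36, 4, 0, 0, 1, 0; Σd² = 70
ρ = 1 − 6·70/(8·63) = 1 − 420/504 = 0.167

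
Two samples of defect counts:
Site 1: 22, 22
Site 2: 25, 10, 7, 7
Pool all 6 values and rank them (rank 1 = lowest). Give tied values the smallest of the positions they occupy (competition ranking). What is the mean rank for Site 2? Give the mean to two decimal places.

2.75

Sorted (ascending): 7, 7, 10, 22, 22, 25
The 2 values of 7 occupy positions 1–2 → each gets rank 1.
The 2 values of 22 occupy positions 4–5 → each gets rank 4.
Site 2 values → pooled ranks: 25→6, 10→3, 7→1, 7→1
Mean rank = (6 + 3 + 1 + 1) / 4 = 2.75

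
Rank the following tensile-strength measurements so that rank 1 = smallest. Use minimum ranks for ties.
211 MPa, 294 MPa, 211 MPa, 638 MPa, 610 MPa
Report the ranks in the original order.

Sorted (ascending): 211, 211, 294, 610, 638
The 2 values of 211 occupy positions 1–2 → each gets rank 1.

1, 3, 1, 5, 4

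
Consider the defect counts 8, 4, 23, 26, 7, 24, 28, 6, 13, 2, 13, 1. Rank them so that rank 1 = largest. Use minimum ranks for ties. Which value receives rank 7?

8

Sorted (descending): 28, 26, 24, 23, 13, 13, 8, 7, 6, 4, 2, 1
The 2 values of 13 occupy positions 5–6 → each gets rank 5.
Rank 7 → value 8.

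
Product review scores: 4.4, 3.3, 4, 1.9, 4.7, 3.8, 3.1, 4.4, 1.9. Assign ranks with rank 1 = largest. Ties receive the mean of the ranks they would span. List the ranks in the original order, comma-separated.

Sorted (descending): 4.7, 4.4, 4.4, 4, 3.8, 3.3, 3.1, 1.9, 1.9
The 2 values of 4.4 occupy positions 2–3 → average rank (2+3)/2 = 2.5.
The 2 values of 1.9 occupy positions 8–9 → average rank (8+9)/2 = 8.5.

2.5, 6, 4, 8.5, 1, 5, 7, 2.5, 8.5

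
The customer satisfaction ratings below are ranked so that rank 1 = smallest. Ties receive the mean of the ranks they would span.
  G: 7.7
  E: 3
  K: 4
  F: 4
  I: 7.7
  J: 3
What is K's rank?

3.5

Sorted (ascending): 3, 3, 4, 4, 7.7, 7.7
The 2 values of 3 occupy positions 1–2 → average rank (1+2)/2 = 1.5.
The 2 values of 4 occupy positions 3–4 → average rank (3+4)/2 = 3.5.
The 2 values of 7.7 occupy positions 5–6 → average rank (5+6)/2 = 5.5.
K has value 4 → rank 3.5.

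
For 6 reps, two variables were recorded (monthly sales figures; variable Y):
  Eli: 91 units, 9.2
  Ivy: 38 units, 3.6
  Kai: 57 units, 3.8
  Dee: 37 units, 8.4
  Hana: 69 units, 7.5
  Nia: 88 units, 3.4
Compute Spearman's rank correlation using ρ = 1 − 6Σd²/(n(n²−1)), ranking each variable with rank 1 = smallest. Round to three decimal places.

Ranks of variable 1: 6, 2, 3, 1, 4, 5
Ranks of variable 2: 6, 2, 3, 5, 4, 1
d = r₁ − r₂: 0, 0, 0, -4, 0, 4
d²: 0, 0, 0, 16, 0, 16; Σd² = 32
ρ = 1 − 6·32/(6·35) = 1 − 192/210 = 0.086

0.086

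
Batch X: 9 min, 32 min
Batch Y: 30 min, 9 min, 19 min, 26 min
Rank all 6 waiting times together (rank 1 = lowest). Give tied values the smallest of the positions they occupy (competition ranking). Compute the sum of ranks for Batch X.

7

Sorted (ascending): 9, 9, 19, 26, 30, 32
The 2 values of 9 occupy positions 1–2 → each gets rank 1.
Batch X values → pooled ranks: 9→1, 32→6
Rank sum = 1 + 6 = 7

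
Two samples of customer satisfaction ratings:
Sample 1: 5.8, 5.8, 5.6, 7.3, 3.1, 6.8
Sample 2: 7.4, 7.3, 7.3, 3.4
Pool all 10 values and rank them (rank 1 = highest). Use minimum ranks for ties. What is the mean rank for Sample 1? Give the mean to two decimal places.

Sorted (descending): 7.4, 7.3, 7.3, 7.3, 6.8, 5.8, 5.8, 5.6, 3.4, 3.1
The 3 values of 7.3 occupy positions 2–4 → each gets rank 2.
The 2 values of 5.8 occupy positions 6–7 → each gets rank 6.
Sample 1 values → pooled ranks: 5.8→6, 5.8→6, 5.6→8, 7.3→2, 3.1→10, 6.8→5
Mean rank = (6 + 6 + 8 + 2 + 10 + 5) / 6 = 6.17

6.17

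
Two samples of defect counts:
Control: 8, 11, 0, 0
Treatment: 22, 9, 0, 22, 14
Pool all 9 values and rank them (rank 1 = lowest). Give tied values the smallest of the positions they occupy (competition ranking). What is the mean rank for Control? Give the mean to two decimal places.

3.00

Sorted (ascending): 0, 0, 0, 8, 9, 11, 14, 22, 22
The 3 values of 0 occupy positions 1–3 → each gets rank 1.
The 2 values of 22 occupy positions 8–9 → each gets rank 8.
Control values → pooled ranks: 8→4, 11→6, 0→1, 0→1
Mean rank = (4 + 6 + 1 + 1) / 4 = 3.00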